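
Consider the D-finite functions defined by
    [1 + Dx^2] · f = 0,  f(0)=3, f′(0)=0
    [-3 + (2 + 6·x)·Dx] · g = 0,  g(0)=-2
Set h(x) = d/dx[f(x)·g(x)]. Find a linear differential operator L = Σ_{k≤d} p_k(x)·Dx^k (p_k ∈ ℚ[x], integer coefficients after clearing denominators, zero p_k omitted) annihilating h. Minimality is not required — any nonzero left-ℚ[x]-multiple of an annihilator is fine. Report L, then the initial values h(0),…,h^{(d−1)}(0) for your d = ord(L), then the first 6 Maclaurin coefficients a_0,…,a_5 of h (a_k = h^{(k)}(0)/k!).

L = (133 + 2352·x + 4104·x^2 + 1728·x^3 + 1296·x^4) + (276 + 540·x - 1296·x^2 - 1296·x^3)·Dx + (124 + 840·x + 1836·x^2 + 1728·x^3 + 1296·x^4)·Dx^2  (order 2).
h: a_k = -9, 39/2, -135/8, 983/16, -22515/128, 618229/1280, …
ICs: h(0) = -9, h′(0) = 39/2.

f: a_k = 3, 0, -3/2, 0, 1/8, 0, …
g: a_k = -2, -3, 9/4, -27/8, 405/64, -1701/128, …
f·g: L₀ = L_f ⊗_s L_g, ord ≤ 2·1.
h₀' ⇒ L via d/dx closure of L₀.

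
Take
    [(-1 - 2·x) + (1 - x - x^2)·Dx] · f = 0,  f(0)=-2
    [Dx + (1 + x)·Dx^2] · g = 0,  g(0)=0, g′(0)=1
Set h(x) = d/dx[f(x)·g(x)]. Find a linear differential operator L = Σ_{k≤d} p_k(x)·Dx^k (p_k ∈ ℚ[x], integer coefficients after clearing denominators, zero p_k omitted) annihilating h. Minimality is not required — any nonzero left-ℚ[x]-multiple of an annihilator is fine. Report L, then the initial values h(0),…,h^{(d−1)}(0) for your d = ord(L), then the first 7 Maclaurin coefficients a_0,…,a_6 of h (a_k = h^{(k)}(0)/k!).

f: a_k = -2, -2, -4, -6, -10, -16, -26, …
g: a_k = 0, 1, -1/2, 1/3, -1/4, 1/5, -1/6, …
Sym-product of L_f,L_g gives L₀ (≤ ord 2).
h=h₀': d/dx-closure on L₀ ⇒ L.
L = (26 + 54·x + 36·x^2) + (7 + 37·x + 60·x^2 + 28·x^3)·Dx + (-3 - 4·x + 6·x^2 + 11·x^3 + 4·x^4)·Dx^2  (order 2).
h: a_k = -2, -2, -11, -50/3, -247/6, -362/5, -1441/10, …
ICs: h(0) = -2, h′(0) = -2.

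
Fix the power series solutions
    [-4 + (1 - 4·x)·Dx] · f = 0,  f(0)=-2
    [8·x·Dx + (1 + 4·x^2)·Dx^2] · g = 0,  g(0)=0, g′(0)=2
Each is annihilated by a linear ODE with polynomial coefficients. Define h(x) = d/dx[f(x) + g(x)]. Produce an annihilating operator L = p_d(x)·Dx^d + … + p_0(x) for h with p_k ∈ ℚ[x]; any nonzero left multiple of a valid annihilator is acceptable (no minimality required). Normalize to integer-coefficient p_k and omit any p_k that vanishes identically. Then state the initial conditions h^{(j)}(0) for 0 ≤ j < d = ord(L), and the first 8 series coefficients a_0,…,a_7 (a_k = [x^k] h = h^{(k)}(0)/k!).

L = (-8 + 128·x + 96·x^2) + (13 - 8·x + 100·x^2 + 96·x^3)·Dx + (-1 + 3·x + 12·x^3 + 16·x^4)·Dx^2  (order 2).
h: a_k = -6, -64, -392, -2048, -10208, -49152, -229504, -1048576, …
ICs: h(0) = -6, h′(0) = -64.

f: a_k = -2, -8, -32, -128, -512, -2048, -8192, -32768, …
g: a_k = 0, 2, 0, -8/3, 0, 32/5, 0, -128/7, …
h₀=f+g: left-lcm gives L₀, ord ≤ 3.
Derive L from L₀ (diff closure).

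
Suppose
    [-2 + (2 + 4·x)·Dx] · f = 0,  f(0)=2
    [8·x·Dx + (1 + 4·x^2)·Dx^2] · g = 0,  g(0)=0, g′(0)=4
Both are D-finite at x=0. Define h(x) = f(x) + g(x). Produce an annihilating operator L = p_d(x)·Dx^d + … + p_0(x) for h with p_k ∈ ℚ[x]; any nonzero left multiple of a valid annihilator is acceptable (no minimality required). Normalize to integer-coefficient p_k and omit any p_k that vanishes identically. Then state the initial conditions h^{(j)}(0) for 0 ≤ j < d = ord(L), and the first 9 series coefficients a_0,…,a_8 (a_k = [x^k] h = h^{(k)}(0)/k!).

f: a_k = 2, 2, -1, 1, -5/4, 7/4, -21/8, 33/8, -429/64, …
g: a_k = 0, 4, 0, -16/3, 0, 64/5, 0, -256/7, 0, …
f+g: L₀ = lclm(L_f,L_g), ord ≤ 1+2.
L = (-8 - 40·x + 96·x^2 + 96·x^3)·Dx + (-11 - 32·x + 40·x^2 + 384·x^3 + 336·x^4)·Dx^2 + (-1 + 6·x + 24·x^2 + 48·x^3 + 112·x^4 + 96·x^5)·Dx^3  (order 3).
h: a_k = 2, 6, -1, -13/3, -5/4, 291/20, -21/8, -1817/56, -429/64, …
ICs: h(0) = 2, h′(0) = 6, h′′(0) = -2.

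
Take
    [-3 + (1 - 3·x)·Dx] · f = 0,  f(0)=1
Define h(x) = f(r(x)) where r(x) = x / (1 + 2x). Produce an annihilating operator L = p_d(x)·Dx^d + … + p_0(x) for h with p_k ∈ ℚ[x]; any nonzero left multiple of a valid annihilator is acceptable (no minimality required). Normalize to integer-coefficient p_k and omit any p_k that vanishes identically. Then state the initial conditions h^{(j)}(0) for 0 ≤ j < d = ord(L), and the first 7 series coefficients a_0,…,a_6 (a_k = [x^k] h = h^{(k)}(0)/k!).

L = 3 + (-1 - x + 2·x^2)·Dx  (order 1).
h: a_k = 1, 3, 3, 3, 3, 3, 3, …
ICs: h(0) = 1.

f: a_k = 1, 3, 9, 27, 81, 243, 729, …
Change of var in L_f (x↦r) gives L₀.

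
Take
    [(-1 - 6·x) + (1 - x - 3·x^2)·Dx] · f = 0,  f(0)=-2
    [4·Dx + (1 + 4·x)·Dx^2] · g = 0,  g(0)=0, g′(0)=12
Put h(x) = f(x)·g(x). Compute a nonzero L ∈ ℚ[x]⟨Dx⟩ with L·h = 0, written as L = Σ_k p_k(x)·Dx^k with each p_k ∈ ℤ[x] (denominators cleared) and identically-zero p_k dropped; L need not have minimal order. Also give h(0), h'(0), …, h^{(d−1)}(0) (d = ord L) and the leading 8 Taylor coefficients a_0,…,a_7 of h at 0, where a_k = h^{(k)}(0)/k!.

f: a_k = -2, -2, -8, -14, -38, -80, -194, -434, …
g: a_k = 0, 12, -24, 64, -192, 3072/5, -2048, 49152/7, …
Sym-product of L_f,L_g gives L₀ (≤ ord 2).
L = (10 + 48·x) + (-2 + 24·x + 60·x^2)·Dx + (-1 - 3·x + 7·x^2 + 12·x^3)·Dx^2  (order 2).
h: a_k = 0, -24, 24, -176, 280, -7384/5, 17296/5, -525512/35, …
ICs: h(0) = 0, h′(0) = -24.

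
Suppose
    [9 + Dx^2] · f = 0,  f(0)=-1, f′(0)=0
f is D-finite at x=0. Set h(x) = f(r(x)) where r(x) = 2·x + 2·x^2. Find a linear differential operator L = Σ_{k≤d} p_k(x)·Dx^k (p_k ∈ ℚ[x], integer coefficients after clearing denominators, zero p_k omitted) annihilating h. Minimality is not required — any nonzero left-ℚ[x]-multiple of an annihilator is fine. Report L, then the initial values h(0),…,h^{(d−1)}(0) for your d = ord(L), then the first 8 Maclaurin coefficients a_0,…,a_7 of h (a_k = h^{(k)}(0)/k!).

L = (36 + 216·x + 432·x^2 + 288·x^3) - 2·Dx + (1 + 2·x)·Dx^2  (order 2).
h: a_k = -1, 0, 18, 36, -36, -216, -1296/5, 864/5, …
ICs: h(0) = -1, h′(0) = 0.

f: a_k = -1, 0, 9/2, 0, -27/8, 0, 81/80, 0, …
L₀ from L_f via x↦r, Dx↦r'^{-1}Dx.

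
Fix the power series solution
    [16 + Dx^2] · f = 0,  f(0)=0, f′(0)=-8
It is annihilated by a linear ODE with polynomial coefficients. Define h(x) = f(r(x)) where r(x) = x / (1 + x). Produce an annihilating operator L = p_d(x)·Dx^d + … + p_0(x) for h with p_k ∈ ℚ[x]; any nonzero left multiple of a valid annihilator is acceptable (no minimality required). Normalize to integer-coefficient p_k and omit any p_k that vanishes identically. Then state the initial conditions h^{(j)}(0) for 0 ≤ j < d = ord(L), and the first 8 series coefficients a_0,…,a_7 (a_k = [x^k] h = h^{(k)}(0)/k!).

f: a_k = 0, -8, 0, 64/3, 0, -256/15, 0, 2048/315, …
Change of var in L_f (x↦r) gives L₀.
L = 16 + (2 + 6·x + 6·x^2 + 2·x^3)·Dx + (1 + 4·x + 6·x^2 + 4·x^3 + x^4)·Dx^2  (order 2).
h: a_k = 0, -8, 8, 40/3, -56, 1544/15, -120, 19688/315, …
ICs: h(0) = 0, h′(0) = -8.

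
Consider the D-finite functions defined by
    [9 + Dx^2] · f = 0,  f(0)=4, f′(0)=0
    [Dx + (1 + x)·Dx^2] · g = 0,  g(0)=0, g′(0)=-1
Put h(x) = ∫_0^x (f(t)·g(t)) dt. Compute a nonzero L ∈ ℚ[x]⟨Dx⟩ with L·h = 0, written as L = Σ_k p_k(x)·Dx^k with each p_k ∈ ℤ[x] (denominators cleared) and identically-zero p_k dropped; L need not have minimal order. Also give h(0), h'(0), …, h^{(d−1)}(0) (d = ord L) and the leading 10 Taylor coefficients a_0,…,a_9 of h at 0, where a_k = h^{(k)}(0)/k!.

L = (2493 + 10854·x + 17091·x^2 + 11664·x^3 + 2916·x^4)·Dx + (612 + 1908·x + 1944·x^2 + 648·x^3)·Dx^2 + (592 + 2484·x + 3834·x^2 + 2592·x^3 + 648·x^4)·Dx^3 + (68 + 212·x + 216·x^2 + 72·x^3)·Dx^4 + (35 + 142·x + 215·x^2 + 144·x^3 + 36·x^4)·Dx^5  (order 5).
h: a_k = 0, 0, -2, 2/3, 25/6, -8/5, -83/60, 5/12, 361/1120, -23/180, …
ICs: h(0) = 0, h′(0) = 0, h′′(0) = -4, h′′′(0) = 4, h′′′′(0) = 100.

f: a_k = 4, 0, -18, 0, 27/2, 0, -81/20, 0, 729/1120, 0, …
g: a_k = 0, -1, 1/2, -1/3, 1/4, -1/5, 1/6, -1/7, 1/8, -1/9, …
Sym-product of L_f,L_g gives L₀ (≤ ord 4).
h=∫₀ˣh₀: take L = L₀·Dx.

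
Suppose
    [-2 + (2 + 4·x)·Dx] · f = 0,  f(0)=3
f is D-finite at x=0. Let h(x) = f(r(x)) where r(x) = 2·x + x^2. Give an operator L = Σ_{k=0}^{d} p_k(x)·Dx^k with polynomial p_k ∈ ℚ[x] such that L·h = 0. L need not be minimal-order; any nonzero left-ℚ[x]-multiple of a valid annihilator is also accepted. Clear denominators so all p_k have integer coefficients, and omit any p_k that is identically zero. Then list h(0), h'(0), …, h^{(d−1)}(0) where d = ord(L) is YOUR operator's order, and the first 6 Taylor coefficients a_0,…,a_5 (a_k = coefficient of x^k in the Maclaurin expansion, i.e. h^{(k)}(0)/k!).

L = (-2 - 2·x) + (1 + 4·x + 2·x^2)·Dx  (order 1).
h: a_k = 3, 6, -3, 6, -27/2, 33, …
ICs: h(0) = 3.

f: a_k = 3, 3, -3/2, 3/2, -15/8, 21/8, …
Substitute x→r, Dx→(1/r')Dx; clear ⇒ L₀.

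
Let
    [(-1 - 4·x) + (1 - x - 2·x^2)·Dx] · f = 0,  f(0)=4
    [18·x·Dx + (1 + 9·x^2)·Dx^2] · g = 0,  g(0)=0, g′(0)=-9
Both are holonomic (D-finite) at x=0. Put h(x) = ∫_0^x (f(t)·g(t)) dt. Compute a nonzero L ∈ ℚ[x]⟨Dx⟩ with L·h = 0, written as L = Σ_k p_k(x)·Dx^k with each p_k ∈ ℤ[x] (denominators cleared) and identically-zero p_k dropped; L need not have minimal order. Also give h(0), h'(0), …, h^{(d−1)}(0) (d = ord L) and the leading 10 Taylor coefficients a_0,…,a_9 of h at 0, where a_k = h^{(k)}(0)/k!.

L = (4 + 18·x + 108·x^2)·Dx + (2 - 10·x + 36·x^2 + 108·x^3)·Dx^2 + (-1 + x - 7·x^2 + 9·x^3 + 18·x^4)·Dx^3  (order 3).
h: a_k = 0, 0, -18, -12, 0, -72/5, -546/5, -3996/35, 7173/35, 32/7, …
ICs: h(0) = 0, h′(0) = 0, h′′(0) = -36.

f: a_k = 4, 4, 12, 20, 44, 84, 172, 340, 684, 1364, …
g: a_k = 0, -9, 0, 27, 0, -729/5, 0, 6561/7, 0, -6561, …
Sym-product of L_f,L_g gives L₀ (≤ ord 2).
Integrate: L := L₀·Dx.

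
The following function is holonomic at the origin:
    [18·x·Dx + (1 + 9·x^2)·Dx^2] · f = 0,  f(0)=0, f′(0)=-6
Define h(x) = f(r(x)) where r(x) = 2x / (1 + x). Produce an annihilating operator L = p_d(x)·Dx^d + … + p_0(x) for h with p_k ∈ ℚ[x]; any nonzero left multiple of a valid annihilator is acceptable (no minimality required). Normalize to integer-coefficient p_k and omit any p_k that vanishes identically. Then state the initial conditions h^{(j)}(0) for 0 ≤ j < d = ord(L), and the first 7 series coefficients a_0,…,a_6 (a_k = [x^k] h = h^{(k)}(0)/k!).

f: a_k = 0, -6, 0, 18, 0, -486/5, 0, …
f∘r: x↦r, Dx↦Dx/r' in L_f ⇒ L₀.
L = (2 + 74·x)·Dx + (1 + 2·x + 37·x^2)·Dx^2  (order 2).
h: a_k = 0, -12, 12, 132, -420, -11292/5, 14124, …
ICs: h(0) = 0, h′(0) = -12.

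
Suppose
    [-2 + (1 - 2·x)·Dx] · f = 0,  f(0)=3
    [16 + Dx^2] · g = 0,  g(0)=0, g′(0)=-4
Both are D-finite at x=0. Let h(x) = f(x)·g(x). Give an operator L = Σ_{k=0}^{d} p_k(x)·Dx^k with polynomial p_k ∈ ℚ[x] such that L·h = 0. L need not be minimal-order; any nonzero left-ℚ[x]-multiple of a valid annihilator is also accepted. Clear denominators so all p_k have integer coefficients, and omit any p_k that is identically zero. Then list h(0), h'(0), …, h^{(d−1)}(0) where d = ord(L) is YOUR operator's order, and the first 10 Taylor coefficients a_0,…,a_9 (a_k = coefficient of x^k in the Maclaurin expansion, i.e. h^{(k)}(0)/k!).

f: a_k = 3, 6, 12, 24, 48, 96, 192, 384, 768, 1536, …
g: a_k = 0, -4, 0, 32/3, 0, -128/15, 0, 1024/315, 0, -2048/2835, …
L₀ := L_f ⊗_s L_g (sym. prod.), ord ≤ 2.
L = (-16 + 32·x) + 4·Dx + (-1 + 2·x)·Dx^2  (order 2).
h: a_k = 0, -12, -24, -16, -32, -448/5, -896/5, -36608/105, -73216/105, -1319936/945, …
ICs: h(0) = 0, h′(0) = -12.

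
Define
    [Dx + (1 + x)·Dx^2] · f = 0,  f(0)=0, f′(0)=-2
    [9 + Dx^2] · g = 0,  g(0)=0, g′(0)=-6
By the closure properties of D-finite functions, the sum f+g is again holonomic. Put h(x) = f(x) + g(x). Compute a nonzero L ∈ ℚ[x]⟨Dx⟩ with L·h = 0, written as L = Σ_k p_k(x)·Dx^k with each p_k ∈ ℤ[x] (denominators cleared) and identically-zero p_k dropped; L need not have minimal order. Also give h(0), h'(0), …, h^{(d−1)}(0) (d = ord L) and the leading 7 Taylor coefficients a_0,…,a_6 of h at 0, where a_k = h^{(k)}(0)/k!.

f: a_k = 0, -2, 1, -2/3, 1/2, -2/5, 1/3, …
g: a_k = 0, -6, 0, 9, 0, -81/20, 0, …
Weyl lclm of L_f,L_g ⇒ L₀ (ord ≤ 4).
L = (135 + 162·x + 81·x^2)·Dx + (99 + 261·x + 243·x^2 + 81·x^3)·Dx^2 + (15 + 18·x + 9·x^2)·Dx^3 + (11 + 29·x + 27·x^2 + 9·x^3)·Dx^4  (order 4).
h: a_k = 0, -8, 1, 25/3, 1/2, -89/20, 1/3, …
ICs: h(0) = 0, h′(0) = -8, h′′(0) = 2, h′′′(0) = 50.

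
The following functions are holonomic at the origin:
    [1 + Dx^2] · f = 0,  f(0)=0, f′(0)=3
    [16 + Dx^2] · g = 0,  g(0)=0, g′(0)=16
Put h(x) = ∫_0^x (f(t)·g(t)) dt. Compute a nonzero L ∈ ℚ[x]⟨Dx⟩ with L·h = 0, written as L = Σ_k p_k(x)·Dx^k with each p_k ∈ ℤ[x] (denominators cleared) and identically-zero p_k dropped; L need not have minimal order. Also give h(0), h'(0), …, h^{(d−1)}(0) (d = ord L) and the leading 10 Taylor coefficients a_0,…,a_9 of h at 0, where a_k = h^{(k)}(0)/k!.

f: a_k = 0, 3, 0, -1/2, 0, 1/40, 0, -1/1680, 0, 1/120960, …
g: a_k = 0, 16, 0, -128/3, 0, 512/15, 0, -4096/315, 0, 8192/2835, …
f·g: L₀ = L_f ⊗_s L_g, ord ≤ 2·2.
h=∫h₀ ⇒ L = L₀·Dx.
L = 225·Dx + 34·Dx^3 + Dx^5  (order 5).
h: a_k = 0, 0, 0, 16, 0, -136/5, 0, 266/15, 0, -6001/945, …
ICs: h(0) = 0, h′(0) = 0, h′′(0) = 0, h′′′(0) = 96, h′′′′(0) = 0.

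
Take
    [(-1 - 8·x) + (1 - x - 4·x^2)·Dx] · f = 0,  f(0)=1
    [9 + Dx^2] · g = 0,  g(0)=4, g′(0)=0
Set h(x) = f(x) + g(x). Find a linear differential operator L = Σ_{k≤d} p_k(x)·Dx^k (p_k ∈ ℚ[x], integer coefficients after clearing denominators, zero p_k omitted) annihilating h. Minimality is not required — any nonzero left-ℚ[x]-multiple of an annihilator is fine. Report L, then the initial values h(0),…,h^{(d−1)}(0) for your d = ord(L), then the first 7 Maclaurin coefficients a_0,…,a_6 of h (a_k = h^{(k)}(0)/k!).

f: a_k = 1, 1, 5, 9, 29, 65, 181, …
g: a_k = 4, 0, -18, 0, 27/2, 0, -81/20, …
Sum ⇒ L₀ = lclm(L_f,L_g) in ℚ(x)⟨Dx⟩.
L = (567 + 4806·x + 3321·x^2 + 9936·x^3 + 6480·x^4 + 10368·x^5) + (-171 + 117·x + 441·x^2 - 135·x^3 + 540·x^4 + 3888·x^5 + 5184·x^6)·Dx + (63 + 534·x + 369·x^2 + 1104·x^3 + 720·x^4 + 1152·x^5)·Dx^2 + (-19 + 13·x + 49·x^2 - 15·x^3 + 60·x^4 + 432·x^5 + 576·x^6)·Dx^3  (order 3).
h: a_k = 5, 1, -13, 9, 85/2, 65, 3539/20, …
ICs: h(0) = 5, h′(0) = 1, h′′(0) = -26.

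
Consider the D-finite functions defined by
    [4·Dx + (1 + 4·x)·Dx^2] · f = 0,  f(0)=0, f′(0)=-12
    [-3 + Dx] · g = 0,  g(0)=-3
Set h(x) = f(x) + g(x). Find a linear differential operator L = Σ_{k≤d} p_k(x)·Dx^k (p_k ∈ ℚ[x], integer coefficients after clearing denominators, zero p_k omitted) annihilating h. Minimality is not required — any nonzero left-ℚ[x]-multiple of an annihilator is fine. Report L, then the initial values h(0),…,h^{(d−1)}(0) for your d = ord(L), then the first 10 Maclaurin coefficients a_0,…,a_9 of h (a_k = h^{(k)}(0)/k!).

L = (-132 - 144·x)·Dx + (23 - 72·x - 144·x^2)·Dx^2 + (7 + 40·x + 48·x^2)·Dx^3  (order 3).
h: a_k = -3, -21, 21/2, -155/2, 1455/8, -24819/40, 163597/80, -3932889/560, 110098293/4480, -1174407307/13440, …
ICs: h(0) = -3, h′(0) = -21, h′′(0) = 21.

f: a_k = 0, -12, 24, -64, 192, -3072/5, 2048, -49152/7, 24576, -262144/3, …
g: a_k = -3, -9, -27/2, -27/2, -81/8, -243/40, -243/80, -729/560, -2187/4480, -729/4480, …
Weyl lclm of L_f,L_g ⇒ L₀ (ord ≤ 3).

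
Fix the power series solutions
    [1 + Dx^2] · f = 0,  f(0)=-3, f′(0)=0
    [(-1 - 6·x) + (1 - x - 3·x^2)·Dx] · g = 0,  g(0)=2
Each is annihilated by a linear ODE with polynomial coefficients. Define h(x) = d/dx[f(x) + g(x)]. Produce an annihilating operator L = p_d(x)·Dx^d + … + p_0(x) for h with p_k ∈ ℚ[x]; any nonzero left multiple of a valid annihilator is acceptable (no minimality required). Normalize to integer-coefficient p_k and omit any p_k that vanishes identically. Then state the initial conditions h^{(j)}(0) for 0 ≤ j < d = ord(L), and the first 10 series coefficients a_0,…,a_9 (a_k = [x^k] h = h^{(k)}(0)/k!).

L = (464 + 2522·x + 8618·x^2 + 6330·x^3 + 9630·x^4 + 486·x^5 + 486·x^6) + (-43 - 249·x + 114·x^2 + 559·x^3 + 1500·x^4 + 1863·x^5 + 189·x^6 + 162·x^7)·Dx + (464 + 2522·x + 8618·x^2 + 6330·x^3 + 9630·x^4 + 486·x^5 + 486·x^6)·Dx^2 + (-43 - 249·x + 114·x^2 + 559·x^3 + 1500·x^4 + 1863·x^5 + 189·x^6 + 162·x^7)·Dx^3  (order 3).
h: a_k = 2, 19, 42, 303/2, 400, 46561/40, 3038, 13655039/1680, 20862, 6490713601/120960, …
ICs: h(0) = 2, h′(0) = 19, h′′(0) = 84.

f: a_k = -3, 0, 3/2, 0, -1/8, 0, 1/240, 0, -1/13440, 0, …
g: a_k = 2, 2, 8, 14, 38, 80, 194, 434, 1016, 2318, …
Sum ⇒ L₀ = lclm(L_f,L_g) in ℚ(x)⟨Dx⟩.
h=h₀': d/dx-closure on L₀ ⇒ L.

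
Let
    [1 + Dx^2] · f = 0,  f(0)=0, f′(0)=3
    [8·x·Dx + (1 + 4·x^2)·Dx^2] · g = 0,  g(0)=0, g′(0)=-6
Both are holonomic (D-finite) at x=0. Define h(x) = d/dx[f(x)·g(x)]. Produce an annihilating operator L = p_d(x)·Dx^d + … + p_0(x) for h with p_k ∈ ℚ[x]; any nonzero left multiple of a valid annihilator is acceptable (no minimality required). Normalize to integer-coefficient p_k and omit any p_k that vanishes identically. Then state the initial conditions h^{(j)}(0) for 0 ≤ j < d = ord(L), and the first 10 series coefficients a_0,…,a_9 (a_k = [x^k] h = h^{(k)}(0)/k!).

L = (3893 + 34584·x^2 + 286832·x^4 + 57600·x^6 + 768·x^8 - 10240·x^10 + 4096·x^12) + (2192·x + 44864·x^3 + 156160·x^5 + 51200·x^7 + 20480·x^9 + 16384·x^11)·Dx + (3978 + 36208·x^2 + 296160·x^4 + 76288·x^6 + 9728·x^8 - 4096·x^10 + 8192·x^12)·Dx^2 + (2192·x + 44864·x^3 + 156160·x^5 + 51200·x^7 + 20480·x^9 + 16384·x^11)·Dx^3 + (85 + 1624·x^2 + 9328·x^4 + 18688·x^6 + 8960·x^8 + 6144·x^10 + 4096·x^12)·Dx^4  (order 4).
h: a_k = 0, -36, 0, 108, 0, -741/2, 0, 1395, 0, -54423269/10080, …
ICs: h(0) = 0, h′(0) = -36, h′′(0) = 0, h′′′(0) = 648.

f: a_k = 0, 3, 0, -1/2, 0, 1/40, 0, -1/1680, 0, 1/120960, …
g: a_k = 0, -6, 0, 8, 0, -96/5, 0, 384/7, 0, -512/3, …
f·g: L₀ = L_f ⊗_s L_g, ord ≤ 2·2.
Differentiate: ansatz ord ≤ ord L₀ ⇒ L.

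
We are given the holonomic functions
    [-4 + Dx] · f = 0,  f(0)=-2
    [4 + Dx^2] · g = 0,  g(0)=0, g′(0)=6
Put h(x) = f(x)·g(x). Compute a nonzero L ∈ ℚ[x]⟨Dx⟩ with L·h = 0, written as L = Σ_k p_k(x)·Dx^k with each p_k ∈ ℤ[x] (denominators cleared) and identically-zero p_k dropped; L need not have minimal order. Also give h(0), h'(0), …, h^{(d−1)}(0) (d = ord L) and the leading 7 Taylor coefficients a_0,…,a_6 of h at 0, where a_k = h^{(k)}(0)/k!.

f: a_k = -2, -8, -16, -64/3, -64/3, -256/15, -512/45, …
g: a_k = 0, 6, 0, -4, 0, 4/5, 0, …
f·g: L₀ = L_f ⊗_s L_g, ord ≤ 1·2.
L = 20 - 8·Dx + Dx^2  (order 2).
h: a_k = 0, -12, -48, -88, -96, -328/5, -352/15, …
ICs: h(0) = 0, h′(0) = -12.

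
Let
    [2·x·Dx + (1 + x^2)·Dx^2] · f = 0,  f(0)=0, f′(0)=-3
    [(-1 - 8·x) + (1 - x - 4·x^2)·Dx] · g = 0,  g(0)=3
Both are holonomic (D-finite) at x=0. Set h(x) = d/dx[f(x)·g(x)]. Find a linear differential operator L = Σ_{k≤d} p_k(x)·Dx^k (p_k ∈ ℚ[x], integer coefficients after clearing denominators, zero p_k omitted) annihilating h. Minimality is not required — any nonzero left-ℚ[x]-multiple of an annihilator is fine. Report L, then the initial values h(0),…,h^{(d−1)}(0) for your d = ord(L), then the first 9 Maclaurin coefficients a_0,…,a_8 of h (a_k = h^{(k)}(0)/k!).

L = (86 + 318·x^2 + 96·x^3 + 576·x^4) + (13 + 106·x + 57·x^2 + 334·x^3 + 96·x^4 + 384·x^5)·Dx + (-4 + 3·x + x^2 + 19·x^3 + 53·x^4 + 16·x^5 + 48·x^6)·Dx^2  (order 2).
h: a_k = -9, -18, -126, -312, -1239, -16794/5, -10848, -1060896/35, -3146463/35, …
ICs: h(0) = -9, h′(0) = -18.

f: a_k = 0, -3, 0, 1, 0, -3/5, 0, 3/7, 0, …
g: a_k = 3, 3, 15, 27, 87, 195, 543, 1323, 3495, …
Product ⇒ symmetric product L₀, ord ≤ 2.
h=h₀': d/dx-closure on L₀ ⇒ L.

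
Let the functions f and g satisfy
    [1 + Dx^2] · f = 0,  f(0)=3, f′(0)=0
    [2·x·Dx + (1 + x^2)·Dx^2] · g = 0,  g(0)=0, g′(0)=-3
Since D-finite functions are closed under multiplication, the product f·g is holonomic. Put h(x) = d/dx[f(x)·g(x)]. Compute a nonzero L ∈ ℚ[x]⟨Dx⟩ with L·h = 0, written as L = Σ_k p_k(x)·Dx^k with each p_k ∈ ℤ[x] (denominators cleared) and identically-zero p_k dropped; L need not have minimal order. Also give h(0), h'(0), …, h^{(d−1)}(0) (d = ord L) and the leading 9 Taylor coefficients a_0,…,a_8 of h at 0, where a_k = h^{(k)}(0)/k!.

f: a_k = 3, 0, -3/2, 0, 1/8, 0, -1/240, 0, 1/13440, …
g: a_k = 0, -3, 0, 1, 0, -3/5, 0, 3/7, 0, …
f·g: L₀ = L_f ⊗_s L_g, ord ≤ 2·2.
h=h₀': d/dx-closure on L₀ ⇒ L.
L = (110 + 294·x^2 + 461·x^4 + 96·x^6 + 12·x^8 + 2·x^10 + x^12) + (68·x + 284·x^3 + 280·x^5 + 80·x^7 + 20·x^9 + 4·x^11)·Dx + (120 + 340·x^2 + 534·x^4 + 148·x^6 + 32·x^8 + 8·x^10 + 2·x^12)·Dx^2 + (68·x + 284·x^3 + 280·x^5 + 80·x^7 + 20·x^9 + 4·x^11)·Dx^3 + (10 + 46·x^2 + 73·x^4 + 52·x^6 + 20·x^8 + 6·x^10 + x^12)·Dx^4  (order 4).
h: a_k = -9, 0, 45/2, 0, -147/8, 0, 1301/80, 0, -69441/4480, …
ICs: h(0) = -9, h′(0) = 0, h′′(0) = 45, h′′′(0) = 0.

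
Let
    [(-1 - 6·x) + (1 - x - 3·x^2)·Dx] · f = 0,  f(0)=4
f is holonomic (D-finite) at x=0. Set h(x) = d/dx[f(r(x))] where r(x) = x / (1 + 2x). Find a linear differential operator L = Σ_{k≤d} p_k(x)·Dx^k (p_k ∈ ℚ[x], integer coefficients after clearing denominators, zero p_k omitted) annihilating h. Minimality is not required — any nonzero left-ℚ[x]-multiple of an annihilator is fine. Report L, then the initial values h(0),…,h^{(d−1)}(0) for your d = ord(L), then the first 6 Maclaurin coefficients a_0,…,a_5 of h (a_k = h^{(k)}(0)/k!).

f: a_k = 4, 4, 16, 28, 76, 160, …
f∘r: x↦r, Dx↦Dx/r' in L_f ⇒ L₀.
h₀' ⇒ L via d/dx closure of L₀.
L = (4 + 6·x + 30·x^2 + 32·x^3) + (-1 - 13·x - 45·x^2 - 38·x^3 + 16·x^4)·Dx  (order 1).
h: a_k = 4, 16, -60, 272, -1120, 4440, …
ICs: h(0) = 4.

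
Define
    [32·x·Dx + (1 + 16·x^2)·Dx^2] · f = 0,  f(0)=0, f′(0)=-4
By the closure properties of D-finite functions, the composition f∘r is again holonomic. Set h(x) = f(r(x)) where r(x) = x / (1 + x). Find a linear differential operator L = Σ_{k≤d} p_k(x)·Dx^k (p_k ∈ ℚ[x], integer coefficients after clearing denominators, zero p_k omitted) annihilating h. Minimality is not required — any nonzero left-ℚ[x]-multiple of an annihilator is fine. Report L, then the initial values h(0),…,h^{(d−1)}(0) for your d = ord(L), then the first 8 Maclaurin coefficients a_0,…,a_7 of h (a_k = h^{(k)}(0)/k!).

f: a_k = 0, -4, 0, 64/3, 0, -1024/5, 0, 16384/7, …
L₀ from L_f via x↦r, Dx↦r'^{-1}Dx.
L = (2 + 34·x)·Dx + (1 + 2·x + 17·x^2)·Dx^2  (order 2).
h: a_k = 0, -4, 4, 52/3, -60, -404/5, 2444/3, -2908/7, …
ICs: h(0) = 0, h′(0) = -4.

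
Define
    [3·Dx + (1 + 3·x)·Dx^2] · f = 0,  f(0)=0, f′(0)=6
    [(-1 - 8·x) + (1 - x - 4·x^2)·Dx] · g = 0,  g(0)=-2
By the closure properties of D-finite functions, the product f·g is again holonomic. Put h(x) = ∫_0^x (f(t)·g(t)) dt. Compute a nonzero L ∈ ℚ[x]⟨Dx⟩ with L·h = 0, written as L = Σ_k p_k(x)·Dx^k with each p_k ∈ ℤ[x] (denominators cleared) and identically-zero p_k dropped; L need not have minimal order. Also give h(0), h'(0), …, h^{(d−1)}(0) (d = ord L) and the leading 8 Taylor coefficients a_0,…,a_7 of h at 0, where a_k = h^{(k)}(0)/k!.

f: a_k = 0, 6, -9, 18, -81/2, 486/5, -243, 4374/7, …
g: a_k = -2, -2, -10, -18, -58, -130, -362, -882, …
f·g: L₀ = L_f ⊗_s L_g, ord ≤ 2·1.
h=∫h₀ ⇒ L = L₀·Dx.
L = (11 + 48·x)·Dx + (-1 + 25·x + 60·x^2)·Dx^2 + (-1 - 2·x + 7·x^2 + 12·x^3)·Dx^3  (order 3).
h: a_k = 0, 0, -6, 2, -39/2, 27/5, -799/10, 573/35, …
ICs: h(0) = 0, h′(0) = 0, h′′(0) = -12.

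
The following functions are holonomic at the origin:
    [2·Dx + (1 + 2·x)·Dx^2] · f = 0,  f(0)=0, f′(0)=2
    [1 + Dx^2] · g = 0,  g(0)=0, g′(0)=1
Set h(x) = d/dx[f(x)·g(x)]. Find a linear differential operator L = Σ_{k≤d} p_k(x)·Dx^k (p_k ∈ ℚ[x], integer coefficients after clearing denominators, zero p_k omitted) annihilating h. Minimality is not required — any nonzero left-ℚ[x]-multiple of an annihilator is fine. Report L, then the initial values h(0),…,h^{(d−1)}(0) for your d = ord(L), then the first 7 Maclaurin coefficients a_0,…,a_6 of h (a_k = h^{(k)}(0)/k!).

L = (-52 - 31·x - 87·x^2 - 96·x^3 - 8·x^4 + 48·x^5 + 16·x^6) + (-33 - 98·x - 80·x^2 + 80·x^4 + 32·x^5)·Dx + (-55 - 46·x - 110·x^2 - 96·x^3 + 32·x^4 + 96·x^5 + 32·x^6)·Dx^2 + (-33 - 98·x - 80·x^2 + 80·x^4 + 32·x^5)·Dx^3 + (-3 - 15·x - 23·x^2 + 40·x^4 + 48·x^5 + 16·x^6)·Dx^4  (order 4).
h: a_k = 0, 4, -6, 28/3, -55/3, 215/6, -4207/60, …
ICs: h(0) = 0, h′(0) = 4, h′′(0) = -12, h′′′(0) = 56.

f: a_k = 0, 2, -2, 8/3, -4, 32/5, -32/3, …
g: a_k = 0, 1, 0, -1/6, 0, 1/120, 0, …
h₀=f·g: eliminate ⇒ L₀, order ≤ 2·2.
Derive L from L₀ (diff closure).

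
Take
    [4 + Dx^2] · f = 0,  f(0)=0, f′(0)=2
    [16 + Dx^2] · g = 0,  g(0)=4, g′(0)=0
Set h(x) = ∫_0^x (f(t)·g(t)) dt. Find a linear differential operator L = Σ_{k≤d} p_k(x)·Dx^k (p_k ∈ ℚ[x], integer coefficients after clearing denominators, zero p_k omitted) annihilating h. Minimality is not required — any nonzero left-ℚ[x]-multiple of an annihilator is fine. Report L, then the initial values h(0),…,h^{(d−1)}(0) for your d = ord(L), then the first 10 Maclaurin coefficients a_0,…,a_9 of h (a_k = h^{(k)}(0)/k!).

L = 144·Dx + 40·Dx^3 + Dx^5  (order 5).
h: a_k = 0, 0, 4, 0, -52/3, 0, 968/45, 0, -4372/315, 0, …
ICs: h(0) = 0, h′(0) = 0, h′′(0) = 8, h′′′(0) = 0, h′′′′(0) = -416.

f: a_k = 0, 2, 0, -4/3, 0, 4/15, 0, -8/315, 0, 4/2835, …
g: a_k = 4, 0, -32, 0, 128/3, 0, -1024/45, 0, 2048/315, 0, …
Product ⇒ symmetric product L₀, ord ≤ 4.
∫: right-multiply L₀ by Dx.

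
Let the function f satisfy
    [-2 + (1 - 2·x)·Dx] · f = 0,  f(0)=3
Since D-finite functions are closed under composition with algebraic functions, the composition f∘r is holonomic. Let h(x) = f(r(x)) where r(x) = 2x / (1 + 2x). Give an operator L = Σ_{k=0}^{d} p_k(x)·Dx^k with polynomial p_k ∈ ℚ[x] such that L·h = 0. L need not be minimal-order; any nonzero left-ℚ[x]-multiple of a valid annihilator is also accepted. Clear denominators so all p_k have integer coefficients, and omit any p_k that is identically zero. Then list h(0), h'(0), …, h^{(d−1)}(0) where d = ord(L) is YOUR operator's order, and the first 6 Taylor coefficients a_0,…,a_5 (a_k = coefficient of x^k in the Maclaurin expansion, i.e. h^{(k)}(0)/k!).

f: a_k = 3, 6, 12, 24, 48, 96, …
Change of var in L_f (x↦r) gives L₀.
L = 4 + (-1 + 4·x^2)·Dx  (order 1).
h: a_k = 3, 12, 24, 48, 96, 192, …
ICs: h(0) = 3.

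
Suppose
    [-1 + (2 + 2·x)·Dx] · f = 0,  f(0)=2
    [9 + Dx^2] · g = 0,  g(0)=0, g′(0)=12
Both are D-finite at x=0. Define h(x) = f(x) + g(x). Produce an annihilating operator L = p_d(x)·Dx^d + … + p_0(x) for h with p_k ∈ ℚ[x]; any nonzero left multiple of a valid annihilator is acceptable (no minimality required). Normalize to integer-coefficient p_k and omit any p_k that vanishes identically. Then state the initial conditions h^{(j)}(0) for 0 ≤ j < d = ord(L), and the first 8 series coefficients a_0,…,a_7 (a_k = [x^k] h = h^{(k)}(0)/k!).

f: a_k = 2, 1, -1/4, 1/8, -5/64, 7/128, -21/512, 33/1024, …
g: a_k = 0, 12, 0, -18, 0, 81/10, 0, -243/140, …
h₀=f+g: left-lcm gives L₀, ord ≤ 3.
L = (-351 - 648·x - 324·x^2) + (630 + 1926·x + 1944·x^2 + 648·x^3)·Dx + (-39 - 72·x - 36·x^2)·Dx^2 + (70 + 214·x + 216·x^2 + 72·x^3)·Dx^3  (order 3).
h: a_k = 2, 13, -1/4, -143/8, -5/64, 5219/640, -21/512, -61053/35840, …
ICs: h(0) = 2, h′(0) = 13, h′′(0) = -1/2.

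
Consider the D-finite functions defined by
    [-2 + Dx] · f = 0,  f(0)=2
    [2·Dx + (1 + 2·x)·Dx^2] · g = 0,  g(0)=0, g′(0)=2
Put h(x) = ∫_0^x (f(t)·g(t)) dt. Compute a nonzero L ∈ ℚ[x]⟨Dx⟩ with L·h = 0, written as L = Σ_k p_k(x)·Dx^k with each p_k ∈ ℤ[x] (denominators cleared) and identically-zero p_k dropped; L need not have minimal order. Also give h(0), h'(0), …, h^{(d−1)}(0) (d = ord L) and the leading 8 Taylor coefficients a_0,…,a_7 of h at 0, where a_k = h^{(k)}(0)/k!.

f: a_k = 2, 4, 4, 8/3, 4/3, 8/15, 8/45, 16/315, …
g: a_k = 0, 2, -2, 8/3, -4, 32/5, -32/3, 128/7, …
f·g: L₀ = L_f ⊗_s L_g, ord ≤ 1·2.
h=∫h₀ ⇒ L = L₀·Dx.
L = 8·x·Dx + (-2 - 8·x)·Dx^2 + (1 + 2·x)·Dx^3  (order 3).
h: a_k = 0, 0, 2, 4/3, 4/3, 0, 4/5, -8/9, …
ICs: h(0) = 0, h′(0) = 0, h′′(0) = 4.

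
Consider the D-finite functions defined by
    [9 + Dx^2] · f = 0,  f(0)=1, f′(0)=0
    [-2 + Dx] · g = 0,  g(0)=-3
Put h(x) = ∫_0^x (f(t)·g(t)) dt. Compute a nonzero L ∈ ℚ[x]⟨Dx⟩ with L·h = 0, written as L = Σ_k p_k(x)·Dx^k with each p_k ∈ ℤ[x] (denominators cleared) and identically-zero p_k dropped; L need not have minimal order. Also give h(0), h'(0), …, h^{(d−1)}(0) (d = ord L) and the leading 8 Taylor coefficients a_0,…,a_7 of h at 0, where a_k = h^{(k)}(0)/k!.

f: a_k = 1, 0, -9/2, 0, 27/8, 0, -81/80, 0, …
g: a_k = -3, -6, -6, -4, -2, -4/5, -4/15, -8/105, …
Product ⇒ symmetric product L₀, ord ≤ 2.
h=∫h₀ ⇒ L = L₀·Dx.
L = 13·Dx - 4·Dx^2 + Dx^3  (order 3).
h: a_k = 0, -3, -3, 5/2, 23/4, 119/40, -61/120, -407/336, …
ICs: h(0) = 0, h′(0) = -3, h′′(0) = -6.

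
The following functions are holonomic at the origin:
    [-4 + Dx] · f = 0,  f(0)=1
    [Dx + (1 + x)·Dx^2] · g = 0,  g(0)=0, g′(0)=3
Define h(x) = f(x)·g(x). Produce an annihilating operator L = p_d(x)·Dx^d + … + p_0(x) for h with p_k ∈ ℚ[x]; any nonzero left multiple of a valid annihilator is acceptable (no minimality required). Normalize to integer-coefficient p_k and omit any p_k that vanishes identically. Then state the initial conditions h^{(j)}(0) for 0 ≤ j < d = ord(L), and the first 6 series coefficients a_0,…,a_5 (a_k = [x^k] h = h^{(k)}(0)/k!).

f: a_k = 1, 4, 8, 32/3, 32/3, 128/15, …
g: a_k = 0, 3, -3/2, 1, -3/4, 3/5, …
h₀=f·g: eliminate ⇒ L₀, order ≤ 1·2.
L = (12 + 16·x) + (-7 - 8·x)·Dx + (1 + x)·Dx^2  (order 2).
h: a_k = 0, 3, 21/2, 19, 93/4, 108/5, …
ICs: h(0) = 0, h′(0) = 3.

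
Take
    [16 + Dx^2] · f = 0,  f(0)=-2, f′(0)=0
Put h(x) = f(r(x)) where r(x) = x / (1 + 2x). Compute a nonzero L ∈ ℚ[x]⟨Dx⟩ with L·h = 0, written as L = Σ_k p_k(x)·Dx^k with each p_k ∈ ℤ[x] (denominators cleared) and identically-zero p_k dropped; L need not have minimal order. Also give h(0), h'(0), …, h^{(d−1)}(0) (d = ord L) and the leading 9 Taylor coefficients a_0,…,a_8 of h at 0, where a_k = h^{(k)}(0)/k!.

f: a_k = -2, 0, 16, 0, -64/3, 0, 512/45, 0, -1024/315, …
Change of var in L_f (x↦r) gives L₀.
L = 16 + (4 + 24·x + 48·x^2 + 32·x^3)·Dx + (1 + 8·x + 24·x^2 + 32·x^3 + 16·x^4)·Dx^2  (order 2).
h: a_k = -2, 0, 16, -64, 512/3, -1024/3, 19712/45, 1024/5, -1205248/315, …
ICs: h(0) = -2, h′(0) = 0.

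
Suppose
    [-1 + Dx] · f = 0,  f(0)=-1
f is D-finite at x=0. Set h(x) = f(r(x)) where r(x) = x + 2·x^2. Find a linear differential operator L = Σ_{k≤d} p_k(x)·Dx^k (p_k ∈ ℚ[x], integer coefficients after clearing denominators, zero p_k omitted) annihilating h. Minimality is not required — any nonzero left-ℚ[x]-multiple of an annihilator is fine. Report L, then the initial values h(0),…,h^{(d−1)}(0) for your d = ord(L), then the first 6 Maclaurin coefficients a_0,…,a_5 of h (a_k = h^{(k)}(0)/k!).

L = (-1 - 4·x) + Dx  (order 1).
h: a_k = -1, -1, -5/2, -13/6, -73/24, -281/120, …
ICs: h(0) = -1.

f: a_k = -1, -1, -1/2, -1/6, -1/24, -1/120, …
h₀=f(r): pull back L_f along r ⇒ L₀.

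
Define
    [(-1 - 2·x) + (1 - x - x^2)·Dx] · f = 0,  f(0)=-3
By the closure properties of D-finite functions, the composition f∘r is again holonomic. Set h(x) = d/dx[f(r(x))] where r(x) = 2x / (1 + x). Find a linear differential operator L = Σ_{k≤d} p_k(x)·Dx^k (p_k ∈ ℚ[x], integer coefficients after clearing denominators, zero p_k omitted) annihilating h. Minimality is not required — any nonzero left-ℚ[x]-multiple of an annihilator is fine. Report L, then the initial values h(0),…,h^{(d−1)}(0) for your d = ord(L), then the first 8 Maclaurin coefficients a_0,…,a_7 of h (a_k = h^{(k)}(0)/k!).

f: a_k = -3, -3, -6, -9, -15, -24, -39, -63, …
L₀ from L_f via x↦r, Dx↦r'^{-1}Dx.
h₀' ⇒ L via d/dx closure of L₀.
L = (6 + 30·x + 90·x^2 + 50·x^3) + (-1 - 6·x + 30·x^3 + 25·x^4)·Dx  (order 1).
h: a_k = -6, -36, -90, -360, -750, -2700, -5250, -18000, …
ICs: h(0) = -6.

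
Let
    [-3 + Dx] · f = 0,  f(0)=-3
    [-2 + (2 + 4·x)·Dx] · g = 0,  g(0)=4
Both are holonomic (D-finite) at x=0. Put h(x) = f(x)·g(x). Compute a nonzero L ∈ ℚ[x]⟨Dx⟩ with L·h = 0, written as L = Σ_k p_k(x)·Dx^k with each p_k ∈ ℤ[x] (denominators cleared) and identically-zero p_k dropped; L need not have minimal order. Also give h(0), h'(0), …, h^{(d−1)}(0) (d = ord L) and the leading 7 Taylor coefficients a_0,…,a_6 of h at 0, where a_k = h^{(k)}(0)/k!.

L = (-4 - 6·x) + (1 + 2·x)·Dx  (order 1).
h: a_k = -12, -48, -84, -96, -78, -264/5, -126/5, …
ICs: h(0) = -12.

f: a_k = -3, -9, -27/2, -27/2, -81/8, -243/40, -243/80, …
g: a_k = 4, 4, -2, 2, -5/2, 7/2, -21/4, …
f·g: L₀ = L_f ⊗_s L_g, ord ≤ 1·1.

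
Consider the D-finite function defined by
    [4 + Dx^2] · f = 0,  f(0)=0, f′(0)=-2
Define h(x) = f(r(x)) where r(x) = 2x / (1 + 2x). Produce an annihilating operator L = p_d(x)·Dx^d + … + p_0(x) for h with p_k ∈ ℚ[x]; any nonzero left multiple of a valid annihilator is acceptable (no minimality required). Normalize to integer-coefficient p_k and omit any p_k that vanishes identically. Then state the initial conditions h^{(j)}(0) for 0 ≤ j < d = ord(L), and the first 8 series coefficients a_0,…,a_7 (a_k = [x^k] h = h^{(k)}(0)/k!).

L = 16 + (4 + 24·x + 48·x^2 + 32·x^3)·Dx + (1 + 8·x + 24·x^2 + 32·x^3 + 16·x^4)·Dx^2  (order 2).
h: a_k = 0, -4, 8, -16/3, -32, 2752/15, -640, 565504/315, …
ICs: h(0) = 0, h′(0) = -4.

f: a_k = 0, -2, 0, 4/3, 0, -4/15, 0, 8/315, …
Substitute x→r, Dx→(1/r')Dx; clear ⇒ L₀.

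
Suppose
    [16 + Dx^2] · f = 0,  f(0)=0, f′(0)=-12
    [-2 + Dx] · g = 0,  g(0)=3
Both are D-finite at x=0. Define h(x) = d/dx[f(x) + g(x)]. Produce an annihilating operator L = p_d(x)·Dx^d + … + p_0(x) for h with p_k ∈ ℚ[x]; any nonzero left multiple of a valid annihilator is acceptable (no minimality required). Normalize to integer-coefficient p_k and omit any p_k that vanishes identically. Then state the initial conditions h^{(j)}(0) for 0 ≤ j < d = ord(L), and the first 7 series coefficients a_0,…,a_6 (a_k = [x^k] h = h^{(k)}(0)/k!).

f: a_k = 0, -12, 0, 32, 0, -128/5, 0, …
g: a_k = 3, 6, 6, 4, 2, 4/5, 4/15, …
L₀ := lclm(L_f,L_g); ord L₀ ≤ 2+1.
Derive L from L₀ (diff closure).
L = 32 - 16·Dx + 2·Dx^2 - Dx^3  (order 3).
h: a_k = -6, 12, 108, 8, -124, 8/5, 344/5, …
ICs: h(0) = -6, h′(0) = 12, h′′(0) = 216.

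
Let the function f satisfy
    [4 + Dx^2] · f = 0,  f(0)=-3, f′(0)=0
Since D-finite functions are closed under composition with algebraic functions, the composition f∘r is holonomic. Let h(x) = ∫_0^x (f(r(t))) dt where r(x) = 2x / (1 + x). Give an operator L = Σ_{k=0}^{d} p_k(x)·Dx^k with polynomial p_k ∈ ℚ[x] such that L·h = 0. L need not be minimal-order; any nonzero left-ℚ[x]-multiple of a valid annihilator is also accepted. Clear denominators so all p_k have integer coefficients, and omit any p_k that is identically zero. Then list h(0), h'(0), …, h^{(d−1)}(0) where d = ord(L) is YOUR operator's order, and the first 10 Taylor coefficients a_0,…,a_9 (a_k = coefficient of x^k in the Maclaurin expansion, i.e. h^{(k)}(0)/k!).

f: a_k = -3, 0, 6, 0, -2, 0, 4/15, 0, -2/105, 0, …
Substitute x→r, Dx→(1/r')Dx; clear ⇒ L₀.
h=∫₀ˣh₀: take L = L₀·Dx.
L = 16·Dx + (2 + 6·x + 6·x^2 + 2·x^3)·Dx^2 + (1 + 4·x + 6·x^2 + 4·x^3 + x^4)·Dx^3  (order 3).
h: a_k = 0, -3, 0, 8, -12, 8, 16/3, -392/15, 246/5, -12568/189, …
ICs: h(0) = 0, h′(0) = -3, h′′(0) = 0.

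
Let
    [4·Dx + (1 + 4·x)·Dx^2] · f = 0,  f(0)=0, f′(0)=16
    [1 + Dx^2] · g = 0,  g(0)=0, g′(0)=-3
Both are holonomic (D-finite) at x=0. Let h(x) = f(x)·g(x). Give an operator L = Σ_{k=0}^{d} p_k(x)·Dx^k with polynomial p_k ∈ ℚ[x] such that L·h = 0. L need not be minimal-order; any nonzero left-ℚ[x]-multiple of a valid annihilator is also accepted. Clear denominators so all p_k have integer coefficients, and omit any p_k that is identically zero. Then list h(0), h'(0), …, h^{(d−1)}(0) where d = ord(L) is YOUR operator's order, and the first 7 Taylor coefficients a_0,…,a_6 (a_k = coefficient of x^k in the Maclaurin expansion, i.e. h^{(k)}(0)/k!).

L = (-147 - 144·x - 224·x^2 + 256·x^3 + 256·x^4) + (-56 - 160·x + 384·x^2 + 512·x^3)·Dx + (-150 - 160·x - 192·x^2 + 512·x^3 + 512·x^4)·Dx^2 + (-56 - 160·x + 384·x^2 + 512·x^3)·Dx^3 + (-3 - 16·x + 32·x^2 + 256·x^3 + 256·x^4)·Dx^4  (order 4).
h: a_k = 0, 0, -48, 96, -248, 752, -7246/3, …
ICs: h(0) = 0, h′(0) = 0, h′′(0) = -96, h′′′(0) = 576.

f: a_k = 0, 16, -32, 256/3, -256, 4096/5, -8192/3, …
g: a_k = 0, -3, 0, 1/2, 0, -1/40, 0, …
L₀ := L_f ⊗_s L_g (sym. prod.), ord ≤ 4.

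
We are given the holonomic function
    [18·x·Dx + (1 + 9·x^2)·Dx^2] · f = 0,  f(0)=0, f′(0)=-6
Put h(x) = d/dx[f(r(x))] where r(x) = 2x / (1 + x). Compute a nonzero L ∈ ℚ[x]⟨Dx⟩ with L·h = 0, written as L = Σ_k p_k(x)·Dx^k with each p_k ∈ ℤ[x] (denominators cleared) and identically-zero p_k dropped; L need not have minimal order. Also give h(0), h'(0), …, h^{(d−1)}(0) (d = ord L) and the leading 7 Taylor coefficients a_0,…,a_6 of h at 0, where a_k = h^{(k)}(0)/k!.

f: a_k = 0, -6, 0, 18, 0, -486/5, 0, …
Change of var in L_f (x↦r) gives L₀.
Derive L from L₀ (diff closure).
L = (2 + 74·x) + (1 + 2·x + 37·x^2)·Dx  (order 1).
h: a_k = -12, 24, 396, -1680, -11292, 84744, 248316, …
ICs: h(0) = -12.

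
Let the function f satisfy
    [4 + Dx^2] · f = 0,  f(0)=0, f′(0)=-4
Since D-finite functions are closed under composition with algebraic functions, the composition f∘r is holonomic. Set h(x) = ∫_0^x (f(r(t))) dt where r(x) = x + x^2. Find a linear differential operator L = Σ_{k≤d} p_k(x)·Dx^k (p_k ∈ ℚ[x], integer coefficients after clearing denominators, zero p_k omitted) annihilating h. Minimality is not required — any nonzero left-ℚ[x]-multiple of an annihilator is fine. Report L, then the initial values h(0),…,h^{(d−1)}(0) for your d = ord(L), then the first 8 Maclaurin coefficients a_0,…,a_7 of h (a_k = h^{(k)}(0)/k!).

L = (4 + 24·x + 48·x^2 + 32·x^3)·Dx - 2·Dx^2 + (1 + 2·x)·Dx^3  (order 3).
h: a_k = 0, 0, -2, -4/3, 2/3, 8/5, 56/45, 0, …
ICs: h(0) = 0, h′(0) = 0, h′′(0) = -4.

f: a_k = 0, -4, 0, 8/3, 0, -8/15, 0, 16/315, …
f∘r: x↦r, Dx↦Dx/r' in L_f ⇒ L₀.
h=∫₀ˣh₀: take L = L₀·Dx.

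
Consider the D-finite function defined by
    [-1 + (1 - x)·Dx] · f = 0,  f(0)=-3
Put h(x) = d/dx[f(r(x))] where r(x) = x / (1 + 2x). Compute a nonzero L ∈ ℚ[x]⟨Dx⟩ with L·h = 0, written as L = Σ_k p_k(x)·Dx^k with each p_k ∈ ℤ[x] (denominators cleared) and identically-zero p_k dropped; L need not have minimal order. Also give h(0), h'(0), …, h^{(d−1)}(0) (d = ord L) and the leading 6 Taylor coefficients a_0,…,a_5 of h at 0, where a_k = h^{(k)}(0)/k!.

L = -4 + (-2 - 2·x)·Dx  (order 1).
h: a_k = -3, 6, -9, 12, -15, 18, …
ICs: h(0) = -3.

f: a_k = -3, -3, -3, -3, -3, -3, …
f∘r: x↦r, Dx↦Dx/r' in L_f ⇒ L₀.
h=h₀': d/dx-closure on L₀ ⇒ L.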